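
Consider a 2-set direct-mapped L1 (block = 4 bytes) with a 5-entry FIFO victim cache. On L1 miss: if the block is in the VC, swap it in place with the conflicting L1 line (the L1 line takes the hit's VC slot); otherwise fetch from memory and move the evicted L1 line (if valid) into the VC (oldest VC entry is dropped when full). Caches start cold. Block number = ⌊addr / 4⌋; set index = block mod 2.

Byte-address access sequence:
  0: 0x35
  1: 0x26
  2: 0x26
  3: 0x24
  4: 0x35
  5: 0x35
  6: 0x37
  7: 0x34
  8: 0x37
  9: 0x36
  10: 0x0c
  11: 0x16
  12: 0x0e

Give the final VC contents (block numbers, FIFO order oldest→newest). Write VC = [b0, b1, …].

VC = [9, 13, 5]

  [0] addr=0x35 blk=13 s=1: MISS | VC []
  [1] addr=0x26 blk=9 s=1: MISS | VC [13]
  [2] addr=0x26 blk=9 s=1: L1-HIT | VC [13]
  [3] addr=0x24 blk=9 s=1: L1-HIT | VC [13]
  [4] addr=0x35 blk=13 s=1: VC-HIT | VC [9]
  [5] addr=0x35 blk=13 s=1: L1-HIT | VC [9]
  [6] addr=0x37 blk=13 s=1: L1-HIT | VC [9]
  [7] addr=0x34 blk=13 s=1: L1-HIT | VC [9]
  [8] addr=0x37 blk=13 s=1: L1-HIT | VC [9]
  [9] addr=0x36 blk=13 s=1: L1-HIT | VC [9]
  [10] addr=0xc blk=3 s=1: MISS | VC [9, 13]
  [11] addr=0x16 blk=5 s=1: MISS | VC [9, 13, 3]
  [12] addr=0xe blk=3 s=1: VC-HIT | VC [9, 13, 5]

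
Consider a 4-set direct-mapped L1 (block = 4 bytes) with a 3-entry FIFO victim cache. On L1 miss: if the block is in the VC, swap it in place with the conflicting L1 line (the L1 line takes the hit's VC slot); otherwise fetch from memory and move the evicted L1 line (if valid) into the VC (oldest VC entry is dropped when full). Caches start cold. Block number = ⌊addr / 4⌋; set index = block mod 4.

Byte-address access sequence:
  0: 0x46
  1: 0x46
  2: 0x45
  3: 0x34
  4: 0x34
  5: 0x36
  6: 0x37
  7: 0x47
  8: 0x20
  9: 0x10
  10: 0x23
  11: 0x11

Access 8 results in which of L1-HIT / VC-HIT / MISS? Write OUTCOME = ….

0: 0x46 (blk 17, set 1) → MISS  vc=[]
1: 0x46 (blk 17, set 1) → L1-HIT  vc=[]
2: 0x45 (blk 17, set 1) → L1-HIT  vc=[]
3: 0x34 (blk 13, set 1) → MISS  vc=[17]
4: 0x34 (blk 13, set 1) → L1-HIT  vc=[17]
5: 0x36 (blk 13, set 1) → L1-HIT  vc=[17]
6: 0x37 (blk 13, set 1) → L1-HIT  vc=[17]
7: 0x47 (blk 17, set 1) → VC-HIT  vc=[13]
8: 0x20 (blk 8, set 0) → MISS  vc=[13]
9: 0x10 (blk 4, set 0) → MISS  vc=[13, 8]
10: 0x23 (blk 8, set 0) → VC-HIT  vc=[13, 4]
11: 0x11 (blk 4, set 0) → VC-HIT  vc=[13, 8]

OUTCOME = MISS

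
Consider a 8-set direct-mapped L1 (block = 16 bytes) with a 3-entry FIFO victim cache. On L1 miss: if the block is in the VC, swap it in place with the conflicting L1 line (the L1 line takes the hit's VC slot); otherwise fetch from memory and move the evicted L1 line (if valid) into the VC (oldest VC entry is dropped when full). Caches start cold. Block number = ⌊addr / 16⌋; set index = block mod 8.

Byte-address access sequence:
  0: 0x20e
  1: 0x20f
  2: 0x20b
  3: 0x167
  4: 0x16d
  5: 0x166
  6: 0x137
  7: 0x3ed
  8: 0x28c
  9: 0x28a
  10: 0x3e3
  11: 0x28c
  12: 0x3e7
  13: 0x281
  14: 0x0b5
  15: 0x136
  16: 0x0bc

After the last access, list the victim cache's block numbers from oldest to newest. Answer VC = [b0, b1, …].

VC = [22, 32, 19]

  [0] addr=0x20e blk=32 s=0: MISS | VC []
  [1] addr=0x20f blk=32 s=0: L1-HIT | VC []
  [2] addr=0x20b blk=32 s=0: L1-HIT | VC []
  [3] addr=0x167 blk=22 s=6: MISS | VC []
  [4] addr=0x16d blk=22 s=6: L1-HIT | VC []
  [5] addr=0x166 blk=22 s=6: L1-HIT | VC []
  [6] addr=0x137 blk=19 s=3: MISS | VC []
  [7] addr=0x3ed blk=62 s=6: MISS | VC [22]
  [8] addr=0x28c blk=40 s=0: MISS | VC [22, 32]
  [9] addr=0x28a blk=40 s=0: L1-HIT | VC [22, 32]
  [10] addr=0x3e3 blk=62 s=6: L1-HIT | VC [22, 32]
  [11] addr=0x28c blk=40 s=0: L1-HIT | VC [22, 32]
  [12] addr=0x3e7 blk=62 s=6: L1-HIT | VC [22, 32]
  [13] addr=0x281 blk=40 s=0: L1-HIT | VC [22, 32]
  [14] addr=0xb5 blk=11 s=3: MISS | VC [22, 32, 19]
  [15] addr=0x136 blk=19 s=3: VC-HIT | VC [22, 32, 11]
  [16] addr=0xbc blk=11 s=3: VC-HIT | VC [22, 32, 19]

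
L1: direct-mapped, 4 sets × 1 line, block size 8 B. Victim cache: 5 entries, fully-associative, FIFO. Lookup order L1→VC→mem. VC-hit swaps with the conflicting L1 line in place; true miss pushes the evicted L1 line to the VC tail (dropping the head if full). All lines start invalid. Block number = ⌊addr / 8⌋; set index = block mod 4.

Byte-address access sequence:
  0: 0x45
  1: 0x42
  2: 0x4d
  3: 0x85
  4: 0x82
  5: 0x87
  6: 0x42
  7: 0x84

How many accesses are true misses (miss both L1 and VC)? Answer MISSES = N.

MISSES = 3

  [0] addr=0x45 blk=8 s=0: MISS | VC []
  [1] addr=0x42 blk=8 s=0: L1-HIT | VC []
  [2] addr=0x4d blk=9 s=1: MISS | VC []
  [3] addr=0x85 blk=16 s=0: MISS | VC [8]
  [4] addr=0x82 blk=16 s=0: L1-HIT | VC [8]
  [5] addr=0x87 blk=16 s=0: L1-HIT | VC [8]
  [6] addr=0x42 blk=8 s=0: VC-HIT | VC [16]
  [7] addr=0x84 blk=16 s=0: VC-HIT | VC [8]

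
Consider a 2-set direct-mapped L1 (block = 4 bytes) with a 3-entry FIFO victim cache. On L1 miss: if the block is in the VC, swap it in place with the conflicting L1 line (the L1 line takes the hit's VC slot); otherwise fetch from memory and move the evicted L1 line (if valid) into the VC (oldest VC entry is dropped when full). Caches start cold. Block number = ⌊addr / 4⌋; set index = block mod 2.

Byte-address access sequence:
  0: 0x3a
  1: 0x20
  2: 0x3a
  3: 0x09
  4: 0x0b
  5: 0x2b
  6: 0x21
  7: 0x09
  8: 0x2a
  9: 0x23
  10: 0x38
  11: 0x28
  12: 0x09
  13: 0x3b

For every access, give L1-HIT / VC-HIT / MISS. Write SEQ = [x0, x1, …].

SEQ = [MISS, MISS, VC-HIT, MISS, L1-HIT, MISS, VC-HIT, VC-HIT, VC-HIT, VC-HIT, VC-HIT, VC-HIT, VC-HIT, VC-HIT]

0: 0x3a (blk 14, set 0) → MISS  vc=[]
1: 0x20 (blk 8, set 0) → MISS  vc=[14]
2: 0x3a (blk 14, set 0) → VC-HIT  vc=[8]
3: 0x9 (blk 2, set 0) → MISS  vc=[8, 14]
4: 0xb (blk 2, set 0) → L1-HIT  vc=[8, 14]
5: 0x2b (blk 10, set 0) → MISS  vc=[8, 14, 2]
6: 0x21 (blk 8, set 0) → VC-HIT  vc=[10, 14, 2]
7: 0x9 (blk 2, set 0) → VC-HIT  vc=[10, 14, 8]
8: 0x2a (blk 10, set 0) → VC-HIT  vc=[2, 14, 8]
9: 0x23 (blk 8, set 0) → VC-HIT  vc=[2, 14, 10]
10: 0x38 (blk 14, set 0) → VC-HIT  vc=[2, 8, 10]
11: 0x28 (blk 10, set 0) → VC-HIT  vc=[2, 8, 14]
12: 0x9 (blk 2, set 0) → VC-HIT  vc=[10, 8, 14]
13: 0x3b (blk 14, set 0) → VC-HIT  vc=[10, 8, 2]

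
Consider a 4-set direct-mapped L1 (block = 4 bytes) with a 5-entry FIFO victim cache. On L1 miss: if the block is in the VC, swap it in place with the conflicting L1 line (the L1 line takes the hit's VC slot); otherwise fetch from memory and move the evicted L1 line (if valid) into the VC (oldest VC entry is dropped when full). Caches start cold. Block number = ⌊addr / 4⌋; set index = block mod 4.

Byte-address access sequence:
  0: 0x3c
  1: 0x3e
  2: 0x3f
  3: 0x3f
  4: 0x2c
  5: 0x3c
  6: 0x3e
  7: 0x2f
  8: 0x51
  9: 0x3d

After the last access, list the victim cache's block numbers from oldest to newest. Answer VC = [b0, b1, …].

VC = [11]

0: 0x3c (blk 15, set 3) → MISS  vc=[]
1: 0x3e (blk 15, set 3) → L1-HIT  vc=[]
2: 0x3f (blk 15, set 3) → L1-HIT  vc=[]
3: 0x3f (blk 15, set 3) → L1-HIT  vc=[]
4: 0x2c (blk 11, set 3) → MISS  vc=[15]
5: 0x3c (blk 15, set 3) → VC-HIT  vc=[11]
6: 0x3e (blk 15, set 3) → L1-HIT  vc=[11]
7: 0x2f (blk 11, set 3) → VC-HIT  vc=[15]
8: 0x51 (blk 20, set 0) → MISS  vc=[15]
9: 0x3d (blk 15, set 3) → VC-HIT  vc=[11]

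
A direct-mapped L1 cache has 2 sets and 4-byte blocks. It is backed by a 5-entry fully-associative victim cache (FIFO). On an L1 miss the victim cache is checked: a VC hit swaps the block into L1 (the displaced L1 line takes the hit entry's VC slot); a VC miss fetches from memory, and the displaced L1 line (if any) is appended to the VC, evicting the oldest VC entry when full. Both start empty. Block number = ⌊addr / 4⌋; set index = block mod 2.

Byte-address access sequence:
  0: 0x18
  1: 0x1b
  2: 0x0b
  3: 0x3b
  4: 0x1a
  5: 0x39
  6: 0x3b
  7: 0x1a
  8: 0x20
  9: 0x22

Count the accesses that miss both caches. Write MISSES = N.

0: 0x18 (blk 6, set 0) → MISS  vc=[]
1: 0x1b (blk 6, set 0) → L1-HIT  vc=[]
2: 0xb (blk 2, set 0) → MISS  vc=[6]
3: 0x3b (blk 14, set 0) → MISS  vc=[6, 2]
4: 0x1a (blk 6, set 0) → VC-HIT  vc=[14, 2]
5: 0x39 (blk 14, set 0) → VC-HIT  vc=[6, 2]
6: 0x3b (blk 14, set 0) → L1-HIT  vc=[6, 2]
7: 0x1a (blk 6, set 0) → VC-HIT  vc=[14, 2]
8: 0x20 (blk 8, set 0) → MISS  vc=[14, 2, 6]
9: 0x22 (blk 8, set 0) → L1-HIT  vc=[14, 2, 6]

MISSES = 4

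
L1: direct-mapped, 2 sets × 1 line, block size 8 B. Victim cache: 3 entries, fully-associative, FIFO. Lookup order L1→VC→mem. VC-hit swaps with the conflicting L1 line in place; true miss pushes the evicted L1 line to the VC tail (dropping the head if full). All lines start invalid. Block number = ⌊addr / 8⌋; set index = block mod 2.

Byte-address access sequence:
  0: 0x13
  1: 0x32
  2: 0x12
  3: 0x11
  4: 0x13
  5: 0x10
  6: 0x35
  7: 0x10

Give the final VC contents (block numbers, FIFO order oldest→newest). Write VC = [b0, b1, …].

VC = [6]

0: 0x13 (blk 2, set 0) → MISS  vc=[]
1: 0x32 (blk 6, set 0) → MISS  vc=[2]
2: 0x12 (blk 2, set 0) → VC-HIT  vc=[6]
3: 0x11 (blk 2, set 0) → L1-HIT  vc=[6]
4: 0x13 (blk 2, set 0) → L1-HIT  vc=[6]
5: 0x10 (blk 2, set 0) → L1-HIT  vc=[6]
6: 0x35 (blk 6, set 0) → VC-HIT  vc=[2]
7: 0x10 (blk 2, set 0) → VC-HIT  vc=[6]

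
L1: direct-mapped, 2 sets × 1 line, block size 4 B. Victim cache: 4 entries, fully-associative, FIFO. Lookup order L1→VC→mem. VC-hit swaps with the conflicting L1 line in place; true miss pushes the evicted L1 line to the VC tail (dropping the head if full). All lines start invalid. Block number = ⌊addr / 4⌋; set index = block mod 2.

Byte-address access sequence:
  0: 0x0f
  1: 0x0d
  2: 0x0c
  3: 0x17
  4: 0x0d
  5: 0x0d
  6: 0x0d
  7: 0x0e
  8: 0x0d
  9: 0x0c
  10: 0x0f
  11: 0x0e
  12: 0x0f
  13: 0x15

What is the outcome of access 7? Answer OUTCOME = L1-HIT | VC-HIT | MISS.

OUTCOME = L1-HIT

  [0] addr=0xf blk=3 s=1: MISS | VC []
  [1] addr=0xd blk=3 s=1: L1-HIT | VC []
  [2] addr=0xc blk=3 s=1: L1-HIT | VC []
  [3] addr=0x17 blk=5 s=1: MISS | VC [3]
  [4] addr=0xd blk=3 s=1: VC-HIT | VC [5]
  [5] addr=0xd blk=3 s=1: L1-HIT | VC [5]
  [6] addr=0xd blk=3 s=1: L1-HIT | VC [5]
  [7] addr=0xe blk=3 s=1: L1-HIT | VC [5]
  [8] addr=0xd blk=3 s=1: L1-HIT | VC [5]
  [9] addr=0xc blk=3 s=1: L1-HIT | VC [5]
  [10] addr=0xf blk=3 s=1: L1-HIT | VC [5]
  [11] addr=0xe blk=3 s=1: L1-HIT | VC [5]
  [12] addr=0xf blk=3 s=1: L1-HIT | VC [5]
  [13] addr=0x15 blk=5 s=1: VC-HIT | VC [3]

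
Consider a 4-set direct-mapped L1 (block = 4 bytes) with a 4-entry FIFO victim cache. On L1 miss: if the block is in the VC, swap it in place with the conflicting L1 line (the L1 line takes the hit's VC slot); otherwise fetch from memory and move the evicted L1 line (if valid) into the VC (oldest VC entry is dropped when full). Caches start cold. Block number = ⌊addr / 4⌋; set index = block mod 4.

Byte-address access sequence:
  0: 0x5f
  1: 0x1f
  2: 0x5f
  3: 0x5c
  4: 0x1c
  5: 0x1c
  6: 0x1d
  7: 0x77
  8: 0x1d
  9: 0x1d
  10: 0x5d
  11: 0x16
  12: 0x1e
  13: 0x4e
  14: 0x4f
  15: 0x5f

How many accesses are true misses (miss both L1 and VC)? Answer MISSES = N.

0: 0x5f (blk 23, set 3) → MISS  vc=[]
1: 0x1f (blk 7, set 3) → MISS  vc=[23]
2: 0x5f (blk 23, set 3) → VC-HIT  vc=[7]
3: 0x5c (blk 23, set 3) → L1-HIT  vc=[7]
4: 0x1c (blk 7, set 3) → VC-HIT  vc=[23]
5: 0x1c (blk 7, set 3) → L1-HIT  vc=[23]
6: 0x1d (blk 7, set 3) → L1-HIT  vc=[23]
7: 0x77 (blk 29, set 1) → MISS  vc=[23]
8: 0x1d (blk 7, set 3) → L1-HIT  vc=[23]
9: 0x1d (blk 7, set 3) → L1-HIT  vc=[23]
10: 0x5d (blk 23, set 3) → VC-HIT  vc=[7]
11: 0x16 (blk 5, set 1) → MISS  vc=[7, 29]
12: 0x1e (blk 7, set 3) → VC-HIT  vc=[23, 29]
13: 0x4e (blk 19, set 3) → MISS  vc=[23, 29, 7]
14: 0x4f (blk 19, set 3) → L1-HIT  vc=[23, 29, 7]
15: 0x5f (blk 23, set 3) → VC-HIT  vc=[19, 29, 7]

MISSES = 5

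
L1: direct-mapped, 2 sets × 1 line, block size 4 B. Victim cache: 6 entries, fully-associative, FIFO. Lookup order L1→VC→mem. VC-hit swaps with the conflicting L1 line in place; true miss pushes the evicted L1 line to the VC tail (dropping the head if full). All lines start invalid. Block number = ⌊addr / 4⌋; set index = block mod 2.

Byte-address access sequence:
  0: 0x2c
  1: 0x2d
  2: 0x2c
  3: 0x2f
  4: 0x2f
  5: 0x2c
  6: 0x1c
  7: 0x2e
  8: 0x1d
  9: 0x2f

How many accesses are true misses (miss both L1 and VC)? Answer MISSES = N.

#0 0x2c→b11/s1 MISS; vc=[]
#1 0x2d→b11/s1 L1-HIT; vc=[]
#2 0x2c→b11/s1 L1-HIT; vc=[]
#3 0x2f→b11/s1 L1-HIT; vc=[]
#4 0x2f→b11/s1 L1-HIT; vc=[]
#5 0x2c→b11/s1 L1-HIT; vc=[]
#6 0x1c→b7/s1 MISS; vc=[11]
#7 0x2e→b11/s1 VC-HIT; vc=[7]
#8 0x1d→b7/s1 VC-HIT; vc=[11]
#9 0x2f→b11/s1 VC-HIT; vc=[7]

MISSES = 2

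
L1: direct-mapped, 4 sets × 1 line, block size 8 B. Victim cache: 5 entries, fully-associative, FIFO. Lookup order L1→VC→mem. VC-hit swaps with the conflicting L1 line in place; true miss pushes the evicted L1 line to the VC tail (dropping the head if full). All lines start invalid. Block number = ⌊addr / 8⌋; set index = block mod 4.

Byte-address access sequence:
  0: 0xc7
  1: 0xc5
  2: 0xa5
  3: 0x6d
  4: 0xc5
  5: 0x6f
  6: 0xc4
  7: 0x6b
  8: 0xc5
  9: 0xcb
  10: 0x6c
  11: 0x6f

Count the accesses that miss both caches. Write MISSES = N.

#0 0xc7→b24/s0 MISS; vc=[]
#1 0xc5→b24/s0 L1-HIT; vc=[]
#2 0xa5→b20/s0 MISS; vc=[24]
#3 0x6d→b13/s1 MISS; vc=[24]
#4 0xc5→b24/s0 VC-HIT; vc=[20]
#5 0x6f→b13/s1 L1-HIT; vc=[20]
#6 0xc4→b24/s0 L1-HIT; vc=[20]
#7 0x6b→b13/s1 L1-HIT; vc=[20]
#8 0xc5→b24/s0 L1-HIT; vc=[20]
#9 0xcb→b25/s1 MISS; vc=[20,13]
#10 0x6c→b13/s1 VC-HIT; vc=[20,25]
#11 0x6f→b13/s1 L1-HIT; vc=[20,25]

MISSES = 4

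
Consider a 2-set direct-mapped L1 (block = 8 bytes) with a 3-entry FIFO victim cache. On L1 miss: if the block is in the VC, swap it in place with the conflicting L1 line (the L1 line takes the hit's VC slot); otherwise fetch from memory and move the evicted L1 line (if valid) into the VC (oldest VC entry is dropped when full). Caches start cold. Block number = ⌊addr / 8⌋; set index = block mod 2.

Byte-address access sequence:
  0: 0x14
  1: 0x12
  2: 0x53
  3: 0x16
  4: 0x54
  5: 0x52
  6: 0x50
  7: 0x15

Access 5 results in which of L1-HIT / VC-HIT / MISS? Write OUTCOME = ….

OUTCOME = L1-HIT

0: 0x14 (blk 2, set 0) → MISS  vc=[]
1: 0x12 (blk 2, set 0) → L1-HIT  vc=[]
2: 0x53 (blk 10, set 0) → MISS  vc=[2]
3: 0x16 (blk 2, set 0) → VC-HIT  vc=[10]
4: 0x54 (blk 10, set 0) → VC-HIT  vc=[2]
5: 0x52 (blk 10, set 0) → L1-HIT  vc=[2]
6: 0x50 (blk 10, set 0) → L1-HIT  vc=[2]
7: 0x15 (blk 2, set 0) → VC-HIT  vc=[10]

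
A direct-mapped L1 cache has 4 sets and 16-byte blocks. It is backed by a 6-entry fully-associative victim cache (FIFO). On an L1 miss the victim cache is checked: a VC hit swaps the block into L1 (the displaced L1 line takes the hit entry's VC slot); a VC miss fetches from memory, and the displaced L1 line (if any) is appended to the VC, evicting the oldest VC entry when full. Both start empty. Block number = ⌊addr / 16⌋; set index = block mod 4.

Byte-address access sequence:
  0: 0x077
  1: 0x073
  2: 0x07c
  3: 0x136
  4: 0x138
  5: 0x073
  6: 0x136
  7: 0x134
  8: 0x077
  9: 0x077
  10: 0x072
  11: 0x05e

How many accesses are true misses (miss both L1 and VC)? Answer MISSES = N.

#0 0x77→b7/s3 MISS; vc=[]
#1 0x73→b7/s3 L1-HIT; vc=[]
#2 0x7c→b7/s3 L1-HIT; vc=[]
#3 0x136→b19/s3 MISS; vc=[7]
#4 0x138→b19/s3 L1-HIT; vc=[7]
#5 0x73→b7/s3 VC-HIT; vc=[19]
#6 0x136→b19/s3 VC-HIT; vc=[7]
#7 0x134→b19/s3 L1-HIT; vc=[7]
#8 0x77→b7/s3 VC-HIT; vc=[19]
#9 0x77→b7/s3 L1-HIT; vc=[19]
#10 0x72→b7/s3 L1-HIT; vc=[19]
#11 0x5e→b5/s1 MISS; vc=[19]

MISSES = 3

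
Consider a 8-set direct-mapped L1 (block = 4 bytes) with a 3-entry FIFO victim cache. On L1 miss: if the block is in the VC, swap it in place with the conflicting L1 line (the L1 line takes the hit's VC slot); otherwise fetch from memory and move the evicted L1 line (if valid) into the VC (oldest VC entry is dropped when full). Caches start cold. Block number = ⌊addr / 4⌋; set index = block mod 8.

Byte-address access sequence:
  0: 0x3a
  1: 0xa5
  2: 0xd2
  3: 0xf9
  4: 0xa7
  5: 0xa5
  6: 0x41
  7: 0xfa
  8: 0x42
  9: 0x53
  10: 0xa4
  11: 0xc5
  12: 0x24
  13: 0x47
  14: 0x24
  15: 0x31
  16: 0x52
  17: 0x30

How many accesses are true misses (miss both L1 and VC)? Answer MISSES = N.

MISSES = 10

#0 0x3a→b14/s6 MISS; vc=[]
#1 0xa5→b41/s1 MISS; vc=[]
#2 0xd2→b52/s4 MISS; vc=[]
#3 0xf9→b62/s6 MISS; vc=[14]
#4 0xa7→b41/s1 L1-HIT; vc=[14]
#5 0xa5→b41/s1 L1-HIT; vc=[14]
#6 0x41→b16/s0 MISS; vc=[14]
#7 0xfa→b62/s6 L1-HIT; vc=[14]
#8 0x42→b16/s0 L1-HIT; vc=[14]
#9 0x53→b20/s4 MISS; vc=[14,52]
#10 0xa4→b41/s1 L1-HIT; vc=[14,52]
#11 0xc5→b49/s1 MISS; vc=[14,52,41]
#12 0x24→b9/s1 MISS; vc=[52,41,49]
#13 0x47→b17/s1 MISS; vc=[41,49,9]
#14 0x24→b9/s1 VC-HIT; vc=[41,49,17]
#15 0x31→b12/s4 MISS; vc=[49,17,20]
#16 0x52→b20/s4 VC-HIT; vc=[49,17,12]
#17 0x30→b12/s4 VC-HIT; vc=[49,17,20]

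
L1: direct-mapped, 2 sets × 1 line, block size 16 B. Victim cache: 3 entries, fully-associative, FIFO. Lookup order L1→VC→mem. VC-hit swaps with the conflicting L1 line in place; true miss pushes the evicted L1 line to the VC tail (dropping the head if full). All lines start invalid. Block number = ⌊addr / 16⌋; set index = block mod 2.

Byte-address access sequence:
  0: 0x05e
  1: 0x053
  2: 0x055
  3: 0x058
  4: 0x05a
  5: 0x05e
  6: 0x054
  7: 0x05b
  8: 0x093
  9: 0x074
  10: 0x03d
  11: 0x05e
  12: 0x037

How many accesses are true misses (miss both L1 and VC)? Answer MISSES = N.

MISSES = 4

0: 0x5e (blk 5, set 1) → MISS  vc=[]
1: 0x53 (blk 5, set 1) → L1-HIT  vc=[]
2: 0x55 (blk 5, set 1) → L1-HIT  vc=[]
3: 0x58 (blk 5, set 1) → L1-HIT  vc=[]
4: 0x5a (blk 5, set 1) → L1-HIT  vc=[]
5: 0x5e (blk 5, set 1) → L1-HIT  vc=[]
6: 0x54 (blk 5, set 1) → L1-HIT  vc=[]
7: 0x5b (blk 5, set 1) → L1-HIT  vc=[]
8: 0x93 (blk 9, set 1) → MISS  vc=[5]
9: 0x74 (blk 7, set 1) → MISS  vc=[5, 9]
10: 0x3d (blk 3, set 1) → MISS  vc=[5, 9, 7]
11: 0x5e (blk 5, set 1) → VC-HIT  vc=[3, 9, 7]
12: 0x37 (blk 3, set 1) → VC-HIT  vc=[5, 9, 7]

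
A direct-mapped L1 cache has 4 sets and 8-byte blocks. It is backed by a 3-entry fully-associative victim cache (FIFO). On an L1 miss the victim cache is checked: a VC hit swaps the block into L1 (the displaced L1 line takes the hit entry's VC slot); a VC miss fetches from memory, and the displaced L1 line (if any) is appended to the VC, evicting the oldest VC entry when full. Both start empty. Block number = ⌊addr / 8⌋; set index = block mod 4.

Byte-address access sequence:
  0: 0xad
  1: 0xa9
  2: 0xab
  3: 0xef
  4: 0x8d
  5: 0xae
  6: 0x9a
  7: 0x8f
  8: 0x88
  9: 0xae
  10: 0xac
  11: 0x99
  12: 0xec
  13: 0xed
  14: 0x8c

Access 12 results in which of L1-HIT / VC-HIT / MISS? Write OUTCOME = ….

OUTCOME = VC-HIT

0: 0xad (blk 21, set 1) → MISS  vc=[]
1: 0xa9 (blk 21, set 1) → L1-HIT  vc=[]
2: 0xab (blk 21, set 1) → L1-HIT  vc=[]
3: 0xef (blk 29, set 1) → MISS  vc=[21]
4: 0x8d (blk 17, set 1) → MISS  vc=[21, 29]
5: 0xae (blk 21, set 1) → VC-HIT  vc=[17, 29]
6: 0x9a (blk 19, set 3) → MISS  vc=[17, 29]
7: 0x8f (blk 17, set 1) → VC-HIT  vc=[21, 29]
8: 0x88 (blk 17, set 1) → L1-HIT  vc=[21, 29]
9: 0xae (blk 21, set 1) → VC-HIT  vc=[17, 29]
10: 0xac (blk 21, set 1) → L1-HIT  vc=[17, 29]
11: 0x99 (blk 19, set 3) → L1-HIT  vc=[17, 29]
12: 0xec (blk 29, set 1) → VC-HIT  vc=[17, 21]
13: 0xed (blk 29, set 1) → L1-HIT  vc=[17, 21]
14: 0x8c (blk 17, set 1) → VC-HIT  vc=[29, 21]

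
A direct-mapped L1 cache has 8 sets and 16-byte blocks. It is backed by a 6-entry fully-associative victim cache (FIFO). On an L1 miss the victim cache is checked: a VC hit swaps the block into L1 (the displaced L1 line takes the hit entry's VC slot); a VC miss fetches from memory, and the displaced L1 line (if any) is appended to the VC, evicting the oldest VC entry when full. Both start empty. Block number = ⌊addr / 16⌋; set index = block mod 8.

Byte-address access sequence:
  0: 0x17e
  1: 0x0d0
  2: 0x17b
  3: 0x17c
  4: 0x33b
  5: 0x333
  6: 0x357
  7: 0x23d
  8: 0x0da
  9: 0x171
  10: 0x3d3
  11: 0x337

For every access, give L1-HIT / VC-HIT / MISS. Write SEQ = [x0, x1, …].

SEQ = [MISS, MISS, L1-HIT, L1-HIT, MISS, L1-HIT, MISS, MISS, VC-HIT, L1-HIT, MISS, VC-HIT]

#0 0x17e→b23/s7 MISS; vc=[]
#1 0xd0→b13/s5 MISS; vc=[]
#2 0x17b→b23/s7 L1-HIT; vc=[]
#3 0x17c→b23/s7 L1-HIT; vc=[]
#4 0x33b→b51/s3 MISS; vc=[]
#5 0x333→b51/s3 L1-HIT; vc=[]
#6 0x357→b53/s5 MISS; vc=[13]
#7 0x23d→b35/s3 MISS; vc=[13,51]
#8 0xda→b13/s5 VC-HIT; vc=[53,51]
#9 0x171→b23/s7 L1-HIT; vc=[53,51]
#10 0x3d3→b61/s5 MISS; vc=[53,51,13]
#11 0x337→b51/s3 VC-HIT; vc=[53,35,13]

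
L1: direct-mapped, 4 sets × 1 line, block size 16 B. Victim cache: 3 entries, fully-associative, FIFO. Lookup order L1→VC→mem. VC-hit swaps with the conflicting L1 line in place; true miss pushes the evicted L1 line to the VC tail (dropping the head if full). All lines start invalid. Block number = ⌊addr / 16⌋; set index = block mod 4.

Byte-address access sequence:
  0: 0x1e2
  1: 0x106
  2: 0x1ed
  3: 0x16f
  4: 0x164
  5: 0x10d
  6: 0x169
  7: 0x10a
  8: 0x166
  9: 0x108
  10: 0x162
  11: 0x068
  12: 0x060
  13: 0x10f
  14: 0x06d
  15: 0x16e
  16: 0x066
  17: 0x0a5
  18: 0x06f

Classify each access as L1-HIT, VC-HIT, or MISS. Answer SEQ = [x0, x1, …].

0: 0x1e2 (blk 30, set 2) → MISS  vc=[]
1: 0x106 (blk 16, set 0) → MISS  vc=[]
2: 0x1ed (blk 30, set 2) → L1-HIT  vc=[]
3: 0x16f (blk 22, set 2) → MISS  vc=[30]
4: 0x164 (blk 22, set 2) → L1-HIT  vc=[30]
5: 0x10d (blk 16, set 0) → L1-HIT  vc=[30]
6: 0x169 (blk 22, set 2) → L1-HIT  vc=[30]
7: 0x10a (blk 16, set 0) → L1-HIT  vc=[30]
8: 0x166 (blk 22, set 2) → L1-HIT  vc=[30]
9: 0x108 (blk 16, set 0) → L1-HIT  vc=[30]
10: 0x162 (blk 22, set 2) → L1-HIT  vc=[30]
11: 0x68 (blk 6, set 2) → MISS  vc=[30, 22]
12: 0x60 (blk 6, set 2) → L1-HIT  vc=[30, 22]
13: 0x10f (blk 16, set 0) → L1-HIT  vc=[30, 22]
14: 0x6d (blk 6, set 2) → L1-HIT  vc=[30, 22]
15: 0x16e (blk 22, set 2) → VC-HIT  vc=[30, 6]
16: 0x66 (blk 6, set 2) → VC-HIT  vc=[30, 22]
17: 0xa5 (blk 10, set 2) → MISS  vc=[30, 22, 6]
18: 0x6f (blk 6, set 2) → VC-HIT  vc=[30, 22, 10]

SEQ = [MISS, MISS, L1-HIT, MISS, L1-HIT, L1-HIT, L1-HIT, L1-HIT, L1-HIT, L1-HIT, L1-HIT, MISS, L1-HIT, L1-HIT, L1-HIT, VC-HIT, VC-HIT, MISS, VC-HIT]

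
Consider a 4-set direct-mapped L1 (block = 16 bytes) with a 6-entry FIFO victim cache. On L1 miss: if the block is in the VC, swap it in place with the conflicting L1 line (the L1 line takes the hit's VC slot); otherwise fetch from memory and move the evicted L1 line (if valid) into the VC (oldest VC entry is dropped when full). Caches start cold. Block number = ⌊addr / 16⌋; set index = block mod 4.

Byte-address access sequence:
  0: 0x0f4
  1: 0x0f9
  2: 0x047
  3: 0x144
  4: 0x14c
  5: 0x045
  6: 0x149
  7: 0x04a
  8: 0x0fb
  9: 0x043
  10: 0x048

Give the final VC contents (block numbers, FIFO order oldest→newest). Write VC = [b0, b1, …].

0: 0xf4 (blk 15, set 3) → MISS  vc=[]
1: 0xf9 (blk 15, set 3) → L1-HIT  vc=[]
2: 0x47 (blk 4, set 0) → MISS  vc=[]
3: 0x144 (blk 20, set 0) → MISS  vc=[4]
4: 0x14c (blk 20, set 0) → L1-HIT  vc=[4]
5: 0x45 (blk 4, set 0) → VC-HIT  vc=[20]
6: 0x149 (blk 20, set 0) → VC-HIT  vc=[4]
7: 0x4a (blk 4, set 0) → VC-HIT  vc=[20]
8: 0xfb (blk 15, set 3) → L1-HIT  vc=[20]
9: 0x43 (blk 4, set 0) → L1-HIT  vc=[20]
10: 0x48 (blk 4, set 0) → L1-HIT  vc=[20]

VC = [20]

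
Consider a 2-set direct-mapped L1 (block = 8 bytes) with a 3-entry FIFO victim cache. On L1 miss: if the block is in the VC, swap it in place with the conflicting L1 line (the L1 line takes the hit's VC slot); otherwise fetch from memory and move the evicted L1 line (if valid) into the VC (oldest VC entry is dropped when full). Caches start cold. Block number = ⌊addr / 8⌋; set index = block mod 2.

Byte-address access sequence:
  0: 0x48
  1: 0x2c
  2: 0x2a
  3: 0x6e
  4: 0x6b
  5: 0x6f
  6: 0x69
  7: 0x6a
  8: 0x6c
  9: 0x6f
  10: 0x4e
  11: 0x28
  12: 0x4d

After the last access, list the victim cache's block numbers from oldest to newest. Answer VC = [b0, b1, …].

VC = [13, 5]

0: 0x48 (blk 9, set 1) → MISS  vc=[]
1: 0x2c (blk 5, set 1) → MISS  vc=[9]
2: 0x2a (blk 5, set 1) → L1-HIT  vc=[9]
3: 0x6e (blk 13, set 1) → MISS  vc=[9, 5]
4: 0x6b (blk 13, set 1) → L1-HIT  vc=[9, 5]
5: 0x6f (blk 13, set 1) → L1-HIT  vc=[9, 5]
6: 0x69 (blk 13, set 1) → L1-HIT  vc=[9, 5]
7: 0x6a (blk 13, set 1) → L1-HIT  vc=[9, 5]
8: 0x6c (blk 13, set 1) → L1-HIT  vc=[9, 5]
9: 0x6f (blk 13, set 1) → L1-HIT  vc=[9, 5]
10: 0x4e (blk 9, set 1) → VC-HIT  vc=[13, 5]
11: 0x28 (blk 5, set 1) → VC-HIT  vc=[13, 9]
12: 0x4d (blk 9, set 1) → VC-HIT  vc=[13, 5]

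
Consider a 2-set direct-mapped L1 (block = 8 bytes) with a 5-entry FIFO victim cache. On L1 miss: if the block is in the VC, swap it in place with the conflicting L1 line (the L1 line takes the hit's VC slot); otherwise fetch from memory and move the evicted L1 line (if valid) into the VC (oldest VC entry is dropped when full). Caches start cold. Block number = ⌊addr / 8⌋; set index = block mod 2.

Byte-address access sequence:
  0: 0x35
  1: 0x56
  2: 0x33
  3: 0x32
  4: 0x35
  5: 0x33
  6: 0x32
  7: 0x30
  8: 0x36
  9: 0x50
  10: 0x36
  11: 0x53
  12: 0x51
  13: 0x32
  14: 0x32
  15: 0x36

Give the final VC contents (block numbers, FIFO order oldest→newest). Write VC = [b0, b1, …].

VC = [10]

  [0] addr=0x35 blk=6 s=0: MISS | VC []
  [1] addr=0x56 blk=10 s=0: MISS | VC [6]
  [2] addr=0x33 blk=6 s=0: VC-HIT | VC [10]
  [3] addr=0x32 blk=6 s=0: L1-HIT | VC [10]
  [4] addr=0x35 blk=6 s=0: L1-HIT | VC [10]
  [5] addr=0x33 blk=6 s=0: L1-HIT | VC [10]
  [6] addr=0x32 blk=6 s=0: L1-HIT | VC [10]
  [7] addr=0x30 blk=6 s=0: L1-HIT | VC [10]
  [8] addr=0x36 blk=6 s=0: L1-HIT | VC [10]
  [9] addr=0x50 blk=10 s=0: VC-HIT | VC [6]
  [10] addr=0x36 blk=6 s=0: VC-HIT | VC [10]
  [11] addr=0x53 blk=10 s=0: VC-HIT | VC [6]
  [12] addr=0x51 blk=10 s=0: L1-HIT | VC [6]
  [13] addr=0x32 blk=6 s=0: VC-HIT | VC [10]
  [14] addr=0x32 blk=6 s=0: L1-HIT | VC [10]
  [15] addr=0x36 blk=6 s=0: L1-HIT | VC [10]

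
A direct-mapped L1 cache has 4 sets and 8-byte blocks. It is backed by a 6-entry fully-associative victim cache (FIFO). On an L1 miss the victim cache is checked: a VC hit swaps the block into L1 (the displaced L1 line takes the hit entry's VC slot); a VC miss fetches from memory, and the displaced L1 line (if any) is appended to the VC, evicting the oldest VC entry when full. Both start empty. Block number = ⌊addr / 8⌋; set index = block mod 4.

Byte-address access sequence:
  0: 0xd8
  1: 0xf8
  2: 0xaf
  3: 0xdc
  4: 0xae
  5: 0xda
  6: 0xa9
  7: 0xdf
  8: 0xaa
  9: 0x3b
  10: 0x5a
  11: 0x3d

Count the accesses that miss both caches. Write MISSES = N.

MISSES = 5

#0 0xd8→b27/s3 MISS; vc=[]
#1 0xf8→b31/s3 MISS; vc=[27]
#2 0xaf→b21/s1 MISS; vc=[27]
#3 0xdc→b27/s3 VC-HIT; vc=[31]
#4 0xae→b21/s1 L1-HIT; vc=[31]
#5 0xda→b27/s3 L1-HIT; vc=[31]
#6 0xa9→b21/s1 L1-HIT; vc=[31]
#7 0xdf→b27/s3 L1-HIT; vc=[31]
#8 0xaa→b21/s1 L1-HIT; vc=[31]
#9 0x3b→b7/s3 MISS; vc=[31,27]
#10 0x5a→b11/s3 MISS; vc=[31,27,7]
#11 0x3d→b7/s3 VC-HIT; vc=[31,27,11]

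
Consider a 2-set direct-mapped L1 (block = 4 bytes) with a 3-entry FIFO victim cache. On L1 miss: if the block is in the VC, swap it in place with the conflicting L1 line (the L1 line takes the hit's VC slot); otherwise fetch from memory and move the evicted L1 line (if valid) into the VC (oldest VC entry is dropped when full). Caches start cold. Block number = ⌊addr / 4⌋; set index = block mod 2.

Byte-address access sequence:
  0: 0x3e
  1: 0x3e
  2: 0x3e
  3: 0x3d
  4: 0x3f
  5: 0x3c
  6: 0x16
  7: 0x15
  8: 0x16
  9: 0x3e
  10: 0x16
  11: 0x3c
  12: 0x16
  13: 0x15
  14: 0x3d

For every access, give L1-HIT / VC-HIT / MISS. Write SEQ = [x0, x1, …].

SEQ = [MISS, L1-HIT, L1-HIT, L1-HIT, L1-HIT, L1-HIT, MISS, L1-HIT, L1-HIT, VC-HIT, VC-HIT, VC-HIT, VC-HIT, L1-HIT, VC-HIT]

  [0] addr=0x3e blk=15 s=1: MISS | VC []
  [1] addr=0x3e blk=15 s=1: L1-HIT | VC []
  [2] addr=0x3e blk=15 s=1: L1-HIT | VC []
  [3] addr=0x3d blk=15 s=1: L1-HIT | VC []
  [4] addr=0x3f blk=15 s=1: L1-HIT | VC []
  [5] addr=0x3c blk=15 s=1: L1-HIT | VC []
  [6] addr=0x16 blk=5 s=1: MISS | VC [15]
  [7] addr=0x15 blk=5 s=1: L1-HIT | VC [15]
  [8] addr=0x16 blk=5 s=1: L1-HIT | VC [15]
  [9] addr=0x3e blk=15 s=1: VC-HIT | VC [5]
  [10] addr=0x16 blk=5 s=1: VC-HIT | VC [15]
  [11] addr=0x3c blk=15 s=1: VC-HIT | VC [5]
  [12] addr=0x16 blk=5 s=1: VC-HIT | VC [15]
  [13] addr=0x15 blk=5 s=1: L1-HIT | VC [15]
  [14] addr=0x3d blk=15 s=1: VC-HIT | VC [5]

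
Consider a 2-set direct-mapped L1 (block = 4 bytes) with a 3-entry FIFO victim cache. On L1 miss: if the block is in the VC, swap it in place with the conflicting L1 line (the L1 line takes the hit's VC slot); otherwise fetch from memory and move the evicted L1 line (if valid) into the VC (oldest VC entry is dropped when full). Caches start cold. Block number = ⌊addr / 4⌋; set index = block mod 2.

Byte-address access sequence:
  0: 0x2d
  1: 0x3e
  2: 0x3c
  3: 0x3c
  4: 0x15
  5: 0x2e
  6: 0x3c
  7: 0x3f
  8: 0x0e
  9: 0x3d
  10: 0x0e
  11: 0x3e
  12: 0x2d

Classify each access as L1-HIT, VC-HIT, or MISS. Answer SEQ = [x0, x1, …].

  [0] addr=0x2d blk=11 s=1: MISS | VC []
  [1] addr=0x3e blk=15 s=1: MISS | VC [11]
  [2] addr=0x3c blk=15 s=1: L1-HIT | VC [11]
  [3] addr=0x3c blk=15 s=1: L1-HIT | VC [11]
  [4] addr=0x15 blk=5 s=1: MISS | VC [11, 15]
  [5] addr=0x2e blk=11 s=1: VC-HIT | VC [5, 15]
  [6] addr=0x3c blk=15 s=1: VC-HIT | VC [5, 11]
  [7] addr=0x3f blk=15 s=1: L1-HIT | VC [5, 11]
  [8] addr=0xe blk=3 s=1: MISS | VC [5, 11, 15]
  [9] addr=0x3d blk=15 s=1: VC-HIT | VC [5, 11, 3]
  [10] addr=0xe blk=3 s=1: VC-HIT | VC [5, 11, 15]
  [11] addr=0x3e blk=15 s=1: VC-HIT | VC [5, 11, 3]
  [12] addr=0x2d blk=11 s=1: VC-HIT | VC [5, 15, 3]

SEQ = [MISS, MISS, L1-HIT, L1-HIT, MISS, VC-HIT, VC-HIT, L1-HIT, MISS, VC-HIT, VC-HIT, VC-HIT, VC-HIT]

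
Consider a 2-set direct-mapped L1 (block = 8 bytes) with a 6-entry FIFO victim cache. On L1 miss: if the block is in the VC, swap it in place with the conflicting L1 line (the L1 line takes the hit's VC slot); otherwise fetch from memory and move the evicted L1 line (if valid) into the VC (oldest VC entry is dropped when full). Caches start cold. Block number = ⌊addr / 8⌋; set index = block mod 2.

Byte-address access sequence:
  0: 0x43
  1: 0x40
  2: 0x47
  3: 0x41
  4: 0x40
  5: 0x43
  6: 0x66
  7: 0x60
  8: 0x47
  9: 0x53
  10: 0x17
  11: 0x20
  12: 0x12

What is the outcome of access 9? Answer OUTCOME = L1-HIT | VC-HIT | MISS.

#0 0x43→b8/s0 MISS; vc=[]
#1 0x40→b8/s0 L1-HIT; vc=[]
#2 0x47→b8/s0 L1-HIT; vc=[]
#3 0x41→b8/s0 L1-HIT; vc=[]
#4 0x40→b8/s0 L1-HIT; vc=[]
#5 0x43→b8/s0 L1-HIT; vc=[]
#6 0x66→b12/s0 MISS; vc=[8]
#7 0x60→b12/s0 L1-HIT; vc=[8]
#8 0x47→b8/s0 VC-HIT; vc=[12]
#9 0x53→b10/s0 MISS; vc=[12,8]
#10 0x17→b2/s0 MISS; vc=[12,8,10]
#11 0x20→b4/s0 MISS; vc=[12,8,10,2]
#12 0x12→b2/s0 VC-HIT; vc=[12,8,10,4]

OUTCOME = MISS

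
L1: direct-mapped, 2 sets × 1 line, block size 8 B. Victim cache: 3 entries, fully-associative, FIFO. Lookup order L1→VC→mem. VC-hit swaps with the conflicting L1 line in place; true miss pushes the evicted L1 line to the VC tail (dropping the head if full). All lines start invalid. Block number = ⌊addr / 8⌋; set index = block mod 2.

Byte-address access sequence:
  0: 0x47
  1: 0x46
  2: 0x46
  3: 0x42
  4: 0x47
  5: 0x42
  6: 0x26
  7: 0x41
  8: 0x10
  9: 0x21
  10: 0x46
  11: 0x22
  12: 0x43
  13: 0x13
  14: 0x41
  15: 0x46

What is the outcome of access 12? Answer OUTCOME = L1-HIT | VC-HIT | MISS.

OUTCOME = VC-HIT

0: 0x47 (blk 8, set 0) → MISS  vc=[]
1: 0x46 (blk 8, set 0) → L1-HIT  vc=[]
2: 0x46 (blk 8, set 0) → L1-HIT  vc=[]
3: 0x42 (blk 8, set 0) → L1-HIT  vc=[]
4: 0x47 (blk 8, set 0) → L1-HIT  vc=[]
5: 0x42 (blk 8, set 0) → L1-HIT  vc=[]
6: 0x26 (blk 4, set 0) → MISS  vc=[8]
7: 0x41 (blk 8, set 0) → VC-HIT  vc=[4]
8: 0x10 (blk 2, set 0) → MISS  vc=[4, 8]
9: 0x21 (blk 4, set 0) → VC-HIT  vc=[2, 8]
10: 0x46 (blk 8, set 0) → VC-HIT  vc=[2, 4]
11: 0x22 (blk 4, set 0) → VC-HIT  vc=[2, 8]
12: 0x43 (blk 8, set 0) → VC-HIT  vc=[2, 4]
13: 0x13 (blk 2, set 0) → VC-HIT  vc=[8, 4]
14: 0x41 (blk 8, set 0) → VC-HIT  vc=[2, 4]
15: 0x46 (blk 8, set 0) → L1-HIT  vc=[2, 4]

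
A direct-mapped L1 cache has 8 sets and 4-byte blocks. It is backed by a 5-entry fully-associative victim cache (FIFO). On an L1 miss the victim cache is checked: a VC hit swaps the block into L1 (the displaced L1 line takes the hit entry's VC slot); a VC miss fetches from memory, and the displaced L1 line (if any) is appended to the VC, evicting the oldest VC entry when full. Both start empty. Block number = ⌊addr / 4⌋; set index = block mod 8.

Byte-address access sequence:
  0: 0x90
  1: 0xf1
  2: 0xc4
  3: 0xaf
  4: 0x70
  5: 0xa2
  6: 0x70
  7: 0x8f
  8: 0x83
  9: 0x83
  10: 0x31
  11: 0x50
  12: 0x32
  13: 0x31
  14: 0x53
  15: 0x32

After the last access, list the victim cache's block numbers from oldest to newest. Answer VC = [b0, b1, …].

VC = [60, 43, 40, 28, 20]

#0 0x90→b36/s4 MISS; vc=[]
#1 0xf1→b60/s4 MISS; vc=[36]
#2 0xc4→b49/s1 MISS; vc=[36]
#3 0xaf→b43/s3 MISS; vc=[36]
#4 0x70→b28/s4 MISS; vc=[36,60]
#5 0xa2→b40/s0 MISS; vc=[36,60]
#6 0x70→b28/s4 L1-HIT; vc=[36,60]
#7 0x8f→b35/s3 MISS; vc=[36,60,43]
#8 0x83→b32/s0 MISS; vc=[36,60,43,40]
#9 0x83→b32/s0 L1-HIT; vc=[36,60,43,40]
#10 0x31→b12/s4 MISS; vc=[36,60,43,40,28]
#11 0x50→b20/s4 MISS; vc=[60,43,40,28,12]
#12 0x32→b12/s4 VC-HIT; vc=[60,43,40,28,20]
#13 0x31→b12/s4 L1-HIT; vc=[60,43,40,28,20]
#14 0x53→b20/s4 VC-HIT; vc=[60,43,40,28,12]
#15 0x32→b12/s4 VC-HIT; vc=[60,43,40,28,20]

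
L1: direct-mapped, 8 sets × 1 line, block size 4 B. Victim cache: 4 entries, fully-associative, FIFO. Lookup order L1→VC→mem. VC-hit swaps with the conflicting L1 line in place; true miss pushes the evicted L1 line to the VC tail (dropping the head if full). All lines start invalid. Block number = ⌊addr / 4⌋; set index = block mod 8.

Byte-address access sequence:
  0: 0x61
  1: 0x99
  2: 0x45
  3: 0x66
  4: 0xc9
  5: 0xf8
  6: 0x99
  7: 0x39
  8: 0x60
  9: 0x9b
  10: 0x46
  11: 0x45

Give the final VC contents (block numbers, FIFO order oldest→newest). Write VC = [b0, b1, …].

VC = [25, 62, 14]

#0 0x61→b24/s0 MISS; vc=[]
#1 0x99→b38/s6 MISS; vc=[]
#2 0x45→b17/s1 MISS; vc=[]
#3 0x66→b25/s1 MISS; vc=[17]
#4 0xc9→b50/s2 MISS; vc=[17]
#5 0xf8→b62/s6 MISS; vc=[17,38]
#6 0x99→b38/s6 VC-HIT; vc=[17,62]
#7 0x39→b14/s6 MISS; vc=[17,62,38]
#8 0x60→b24/s0 L1-HIT; vc=[17,62,38]
#9 0x9b→b38/s6 VC-HIT; vc=[17,62,14]
#10 0x46→b17/s1 VC-HIT; vc=[25,62,14]
#11 0x45→b17/s1 L1-HIT; vc=[25,62,14]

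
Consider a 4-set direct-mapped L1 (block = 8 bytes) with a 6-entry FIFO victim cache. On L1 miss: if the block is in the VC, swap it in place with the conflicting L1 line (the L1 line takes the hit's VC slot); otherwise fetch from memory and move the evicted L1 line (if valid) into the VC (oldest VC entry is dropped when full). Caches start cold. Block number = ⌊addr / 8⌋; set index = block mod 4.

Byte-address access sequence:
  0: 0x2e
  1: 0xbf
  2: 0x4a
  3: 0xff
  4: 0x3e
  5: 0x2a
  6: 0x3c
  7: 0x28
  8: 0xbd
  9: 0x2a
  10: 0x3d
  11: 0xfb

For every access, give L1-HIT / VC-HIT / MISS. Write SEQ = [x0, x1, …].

0: 0x2e (blk 5, set 1) → MISS  vc=[]
1: 0xbf (blk 23, set 3) → MISS  vc=[]
2: 0x4a (blk 9, set 1) → MISS  vc=[5]
3: 0xff (blk 31, set 3) → MISS  vc=[5, 23]
4: 0x3e (blk 7, set 3) → MISS  vc=[5, 23, 31]
5: 0x2a (blk 5, set 1) → VC-HIT  vc=[9, 23, 31]
6: 0x3c (blk 7, set 3) → L1-HIT  vc=[9, 23, 31]
7: 0x28 (blk 5, set 1) → L1-HIT  vc=[9, 23, 31]
8: 0xbd (blk 23, set 3) → VC-HIT  vc=[9, 7, 31]
9: 0x2a (blk 5, set 1) → L1-HIT  vc=[9, 7, 31]
10: 0x3d (blk 7, set 3) → VC-HIT  vc=[9, 23, 31]
11: 0xfb (blk 31, set 3) → VC-HIT  vc=[9, 23, 7]

SEQ = [MISS, MISS, MISS, MISS, MISS, VC-HIT, L1-HIT, L1-HIT, VC-HIT, L1-HIT, VC-HIT, VC-HIT]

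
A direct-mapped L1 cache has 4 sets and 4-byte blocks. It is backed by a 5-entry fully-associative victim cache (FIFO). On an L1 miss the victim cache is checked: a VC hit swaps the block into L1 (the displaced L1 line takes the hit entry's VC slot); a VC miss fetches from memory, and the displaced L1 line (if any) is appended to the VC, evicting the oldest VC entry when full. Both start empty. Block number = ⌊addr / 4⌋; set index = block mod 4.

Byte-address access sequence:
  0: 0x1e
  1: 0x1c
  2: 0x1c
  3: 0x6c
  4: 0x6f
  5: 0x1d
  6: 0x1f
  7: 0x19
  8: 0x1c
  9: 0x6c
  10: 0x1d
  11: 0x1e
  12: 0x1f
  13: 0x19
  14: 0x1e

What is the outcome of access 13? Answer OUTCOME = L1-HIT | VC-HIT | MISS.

0: 0x1e (blk 7, set 3) → MISS  vc=[]
1: 0x1c (blk 7, set 3) → L1-HIT  vc=[]
2: 0x1c (blk 7, set 3) → L1-HIT  vc=[]
3: 0x6c (blk 27, set 3) → MISS  vc=[7]
4: 0x6f (blk 27, set 3) → L1-HIT  vc=[7]
5: 0x1d (blk 7, set 3) → VC-HIT  vc=[27]
6: 0x1f (blk 7, set 3) → L1-HIT  vc=[27]
7: 0x19 (blk 6, set 2) → MISS  vc=[27]
8: 0x1c (blk 7, set 3) → L1-HIT  vc=[27]
9: 0x6c (blk 27, set 3) → VC-HIT  vc=[7]
10: 0x1d (blk 7, set 3) → VC-HIT  vc=[27]
11: 0x1e (blk 7, set 3) → L1-HIT  vc=[27]
12: 0x1f (blk 7, set 3) → L1-HIT  vc=[27]
13: 0x19 (blk 6, set 2) → L1-HIT  vc=[27]
14: 0x1e (blk 7, set 3) → L1-HIT  vc=[27]

OUTCOME = L1-HIT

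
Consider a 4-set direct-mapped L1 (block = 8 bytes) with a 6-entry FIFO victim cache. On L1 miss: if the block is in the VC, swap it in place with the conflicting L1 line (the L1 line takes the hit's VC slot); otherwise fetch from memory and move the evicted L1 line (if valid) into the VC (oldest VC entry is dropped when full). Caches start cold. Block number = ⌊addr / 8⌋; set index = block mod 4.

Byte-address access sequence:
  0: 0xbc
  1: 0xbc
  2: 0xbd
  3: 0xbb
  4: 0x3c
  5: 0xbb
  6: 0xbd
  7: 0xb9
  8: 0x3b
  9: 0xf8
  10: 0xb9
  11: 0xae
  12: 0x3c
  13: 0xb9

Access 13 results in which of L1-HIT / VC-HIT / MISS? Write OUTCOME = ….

0: 0xbc (blk 23, set 3) → MISS  vc=[]
1: 0xbc (blk 23, set 3) → L1-HIT  vc=[]
2: 0xbd (blk 23, set 3) → L1-HIT  vc=[]
3: 0xbb (blk 23, set 3) → L1-HIT  vc=[]
4: 0x3c (blk 7, set 3) → MISS  vc=[23]
5: 0xbb (blk 23, set 3) → VC-HIT  vc=[7]
6: 0xbd (blk 23, set 3) → L1-HIT  vc=[7]
7: 0xb9 (blk 23, set 3) → L1-HIT  vc=[7]
8: 0x3b (blk 7, set 3) → VC-HIT  vc=[23]
9: 0xf8 (blk 31, set 3) → MISS  vc=[23, 7]
10: 0xb9 (blk 23, set 3) → VC-HIT  vc=[31, 7]
11: 0xae (blk 21, set 1) → MISS  vc=[31, 7]
12: 0x3c (blk 7, set 3) → VC-HIT  vc=[31, 23]
13: 0xb9 (blk 23, set 3) → VC-HIT  vc=[31, 7]

OUTCOME = VC-HIT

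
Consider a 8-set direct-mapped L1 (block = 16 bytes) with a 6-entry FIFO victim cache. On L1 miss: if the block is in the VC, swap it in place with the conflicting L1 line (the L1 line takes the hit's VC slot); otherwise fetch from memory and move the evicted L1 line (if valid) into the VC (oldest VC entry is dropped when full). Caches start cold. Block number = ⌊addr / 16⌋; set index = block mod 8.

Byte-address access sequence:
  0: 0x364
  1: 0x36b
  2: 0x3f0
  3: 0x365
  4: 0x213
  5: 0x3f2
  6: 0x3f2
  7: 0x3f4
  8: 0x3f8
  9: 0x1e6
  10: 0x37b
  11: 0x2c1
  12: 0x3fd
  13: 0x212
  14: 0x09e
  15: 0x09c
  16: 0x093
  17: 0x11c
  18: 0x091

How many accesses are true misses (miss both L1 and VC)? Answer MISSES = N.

MISSES = 8

  [0] addr=0x364 blk=54 s=6: MISS | VC []
  [1] addr=0x36b blk=54 s=6: L1-HIT | VC []
  [2] addr=0x3f0 blk=63 s=7: MISS | VC []
  [3] addr=0x365 blk=54 s=6: L1-HIT | VC []
  [4] addr=0x213 blk=33 s=1: MISS | VC []
  [5] addr=0x3f2 blk=63 s=7: L1-HIT | VC []
  [6] addr=0x3f2 blk=63 s=7: L1-HIT | VC []
  [7] addr=0x3f4 blk=63 s=7: L1-HIT | VC []
  [8] addr=0x3f8 blk=63 s=7: L1-HIT | VC []
  [9] addr=0x1e6 blk=30 s=6: MISS | VC [54]
  [10] addr=0x37b blk=55 s=7: MISS | VC [54, 63]
  [11] addr=0x2c1 blk=44 s=4: MISS | VC [54, 63]
  [12] addr=0x3fd blk=63 s=7: VC-HIT | VC [54, 55]
  [13] addr=0x212 blk=33 s=1: L1-HIT | VC [54, 55]
  [14] addr=0x9e blk=9 s=1: MISS | VC [54, 55, 33]
  [15] addr=0x9c blk=9 s=1: L1-HIT | VC [54, 55, 33]
  [16] addr=0x93 blk=9 s=1: L1-HIT | VC [54, 55, 33]
  [17] addr=0x11c blk=17 s=1: MISS | VC [54, 55, 33, 9]
  [18] addr=0x91 blk=9 s=1: VC-HIT | VC [54, 55, 33, 17]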